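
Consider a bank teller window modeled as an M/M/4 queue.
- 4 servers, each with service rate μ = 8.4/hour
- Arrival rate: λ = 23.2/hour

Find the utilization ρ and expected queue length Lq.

Traffic intensity: ρ = λ/(cμ) = 23.2/(4×8.4) = 0.6905
Since ρ = 0.6905 < 1, system is stable.
Offered load a = λ/μ = cρ = 23.2/8.4 = 2.7619
P₀ = [ Σₙ₌₀^3 aⁿ/n! + a^4/(4!(1-ρ)) ]⁻¹
Σ = a^0/0! + a^1/1! + a^2/2! + a^3/3! = 1.00000 + 2.76190 + 3.81406 + 3.51136 = 11.0873
a^4/(4!(1-ρ)) = 58.1882/(24 × 0.309524) = 7.8330
P₀ = 1/(11.0873 + 7.8330) = 0.05285
Lq = P₀·a^4·ρ / (4!(1-ρ)²) = 0.052853 × 58.1882 × 0.69048 / (24 × 0.095805) = 0.9235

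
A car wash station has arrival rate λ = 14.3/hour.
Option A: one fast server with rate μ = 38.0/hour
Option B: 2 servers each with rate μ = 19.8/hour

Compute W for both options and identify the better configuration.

Option A: single server μ = 38.0 (M/M/1)
  ρ_A = 14.3/38.0 = 0.3763
  W_A = 1/(μ-λ) = 1/(38.0-14.3) = 1/23.70 = 0.04219

Option B: 2 servers μ = 19.8 (M/M/2)
  ρ_B = λ/(cμ) = 14.3/(2×19.8) = 0.3611
  Offered load a = λ/μ = cρ = 14.3/19.8 = 0.7222
  P₀ = [ Σₙ₌₀^1 aⁿ/n! + a^2/(2!(1-ρ)) ]⁻¹
  Σ = a^0/0! + a^1/1! = 1.0000 + 0.7222 = 1.7222
  a^2/(2!(1-ρ)) = 0.5216/(2 × 0.6389) = 0.4082
  P₀ = 1/(1.7222 + 0.4082) = 0.4694
  Lq = P₀·a^2·ρ / (2!(1-ρ)²) = 0.4694 × 0.5216 × 0.3611 / (2 × 0.4082) = 0.1083
  Wq_B = Lq/λ = 0.1083013/14.3 = 0.007574
  W_B = Wq_B + 1/μ = 0.007574 + 0.05051 = 0.05808

Since W_A = 0.04219 < W_B = 0.05808, Option A (single fast server) has the shorter time in system.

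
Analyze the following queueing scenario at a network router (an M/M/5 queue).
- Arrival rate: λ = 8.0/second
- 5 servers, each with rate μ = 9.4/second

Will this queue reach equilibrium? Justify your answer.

Stability requires ρ = λ/(cμ) < 1
ρ = 8.0/(5 × 9.4) = 8.0/47.00 = 0.1702
Since 0.1702 < 1, the system is STABLE.
The servers are busy 17.02% of the time.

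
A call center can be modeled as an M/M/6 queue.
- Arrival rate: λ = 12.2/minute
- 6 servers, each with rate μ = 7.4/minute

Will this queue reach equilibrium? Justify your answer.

Stability requires ρ = λ/(cμ) < 1
ρ = 12.2/(6 × 7.4) = 12.2/44.40 = 0.2748
Since 0.2748 < 1, the system is STABLE.
The servers are busy 27.48% of the time.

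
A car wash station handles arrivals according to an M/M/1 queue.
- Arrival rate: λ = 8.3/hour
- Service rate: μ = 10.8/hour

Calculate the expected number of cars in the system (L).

ρ = λ/μ = 8.3/10.8 = 0.7685
For M/M/1: L = λ/(μ-λ)
L = 8.3/(10.8-8.3) = 8.3/2.50
L = 3.3200 cars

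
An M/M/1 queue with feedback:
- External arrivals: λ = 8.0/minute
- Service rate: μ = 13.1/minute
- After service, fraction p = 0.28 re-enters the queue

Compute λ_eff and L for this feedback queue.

Effective arrival rate: λ_eff = λ/(1-p) = 8.0/(1-0.28) = 8.0/0.72 = 11.1111
ρ = λ_eff/μ = 11.1111/13.1 = 0.848176
L = ρ/(1-ρ) = 0.848176/(1-0.848176) = 5.5866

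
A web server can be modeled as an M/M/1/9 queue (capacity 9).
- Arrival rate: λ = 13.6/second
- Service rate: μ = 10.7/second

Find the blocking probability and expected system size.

ρ = λ/μ = 13.6/10.7 = 1.271028
P₀ = (1-ρ)/(1-ρ^(K+1)) = (1-1.271028)/(1-1.271028^10) = -0.2710/-10.0040 = 0.02709
P_K = P₀×ρ^K = 0.027092 × 1.271028^9 = 0.027092 × 8.6576 = 0.2346
Blocking probability P_9 = 0.2346 (23.46%)
L = ρ[1 - (K+1)ρ^K + Kρ^(K+1)] / [(1-ρ)(1-ρ^(K+1))]
L = 1.271028 × (1 - 10×8.65757 + 9×11.0040) / ((1 - 1.271028) × (1 - 11.0040)) = 6.3099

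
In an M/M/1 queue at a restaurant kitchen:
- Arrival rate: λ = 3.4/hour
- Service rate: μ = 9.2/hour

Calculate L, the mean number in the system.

ρ = λ/μ = 3.4/9.2 = 0.3696
For M/M/1: L = λ/(μ-λ)
L = 3.4/(9.2-3.4) = 3.4/5.80
L = 0.5862 orders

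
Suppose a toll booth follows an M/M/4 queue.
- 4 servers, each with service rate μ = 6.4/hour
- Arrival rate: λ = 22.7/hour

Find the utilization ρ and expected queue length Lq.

Traffic intensity: ρ = λ/(cμ) = 22.7/(4×6.4) = 0.8867
Since ρ = 0.8867 < 1, system is stable.
Offered load a = λ/μ = cρ = 22.7/6.4 = 3.5469
P₀ = [ Σₙ₌₀^3 aⁿ/n! + a^4/(4!(1-ρ)) ]⁻¹
Σ = a^0/0! + a^1/1! + a^2/2! + a^3/3! = 1.00000 + 3.54687 + 6.29016 + 7.43681 = 18.2738
a^4/(4!(1-ρ)) = 158.2645/(24 × 0.1132813) = 58.2122
P₀ = 1/(18.2738 + 58.2122) = 0.01307
Lq = P₀·a^4·ρ / (4!(1-ρ)²) = 0.01307428 × 158.2645 × 0.8867187 / (24 × 0.01283264) = 5.9574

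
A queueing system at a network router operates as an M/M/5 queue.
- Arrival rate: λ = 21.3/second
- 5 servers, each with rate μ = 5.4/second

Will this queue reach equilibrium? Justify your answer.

Stability requires ρ = λ/(cμ) < 1
ρ = 21.3/(5 × 5.4) = 21.3/27.00 = 0.7889
Since 0.7889 < 1, the system is STABLE.
The servers are busy 78.89% of the time.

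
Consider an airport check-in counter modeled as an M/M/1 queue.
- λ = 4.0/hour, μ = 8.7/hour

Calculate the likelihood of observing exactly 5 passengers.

ρ = λ/μ = 4.0/8.7 = 0.4598
P(n) = (1-ρ)ρⁿ
P(5) = (1-0.4598) × 0.4598^5
P(5) = 0.5402 × 0.02055
P(5) = 0.01110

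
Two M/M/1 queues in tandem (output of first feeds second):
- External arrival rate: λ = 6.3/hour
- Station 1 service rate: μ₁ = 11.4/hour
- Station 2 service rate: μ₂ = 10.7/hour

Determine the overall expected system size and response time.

By Jackson's theorem, each station behaves as independent M/M/1.
Station 1: ρ₁ = 6.3/11.4 = 0.5526, L₁ = ρ₁/(1-ρ₁) = λ/(μ₁-λ) = 6.3/5.10 = 1.23529
Station 2: ρ₂ = 6.3/10.7 = 0.5888, L₂ = ρ₂/(1-ρ₂) = λ/(μ₂-λ) = 6.3/4.40 = 1.43182
Total: L = L₁ + L₂ = 1.23529 + 1.43182 = 2.66711
W = L/λ = 2.66711/6.3 = 0.4234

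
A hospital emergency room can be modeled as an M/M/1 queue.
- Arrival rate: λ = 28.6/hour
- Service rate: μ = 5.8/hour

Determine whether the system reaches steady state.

Stability requires ρ = λ/(cμ) < 1
ρ = 28.6/(1 × 5.8) = 28.6/5.80 = 4.9310
Since 4.9310 ≥ 1, the system is UNSTABLE.
Queue grows without bound. Need μ > λ = 28.6.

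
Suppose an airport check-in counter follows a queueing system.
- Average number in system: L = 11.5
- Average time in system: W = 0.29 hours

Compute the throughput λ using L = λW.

Little's Law: L = λW, so λ = L/W
λ = 11.5/0.29 = 39.6552 passengers/hour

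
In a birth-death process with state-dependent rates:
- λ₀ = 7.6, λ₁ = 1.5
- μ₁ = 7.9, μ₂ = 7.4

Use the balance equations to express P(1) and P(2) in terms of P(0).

Balance equations:
State 0: λ₀P₀ = μ₁P₁ → P₁ = (λ₀/μ₁)P₀ = (7.6/7.9)P₀ = 0.9620P₀
State 1: P₂ = (λ₀λ₁)/(μ₁μ₂)P₀ = (7.6×1.5)/(7.9×7.4)P₀ = 0.1950P₀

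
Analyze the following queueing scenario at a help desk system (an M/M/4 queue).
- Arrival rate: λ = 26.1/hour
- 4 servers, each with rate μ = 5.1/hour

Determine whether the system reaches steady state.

Stability requires ρ = λ/(cμ) < 1
ρ = 26.1/(4 × 5.1) = 26.1/20.40 = 1.2794
Since 1.2794 ≥ 1, the system is UNSTABLE.
Need c > λ/μ = 26.1/5.1 = 5.12.
Minimum servers needed: c = 6.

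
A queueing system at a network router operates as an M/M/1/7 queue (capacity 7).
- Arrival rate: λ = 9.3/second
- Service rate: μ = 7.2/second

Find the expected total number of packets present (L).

ρ = λ/μ = 9.3/7.2 = 1.29167
P₀ = (1-ρ)/(1-ρ^(K+1)) = (1-1.29167)/(1-1.29167^8) = -0.29167/-6.7484 = 0.04322
P_K = P₀×ρ^K = 0.04322 × 1.29167^7 = 0.04322 × 5.9988 = 0.2593
L = ρ[1 - (K+1)ρ^K + Kρ^(K+1)] / [(1-ρ)(1-ρ^(K+1))]
L = 1.29167 × (1 - 8×5.998753 + 7×7.748410) / ((1 - 1.29167) × (1 - 7.748410)) = 4.7569 packets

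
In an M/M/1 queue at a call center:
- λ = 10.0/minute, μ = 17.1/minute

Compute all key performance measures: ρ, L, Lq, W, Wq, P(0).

Step 1: ρ = λ/μ = 10.0/17.1 = 0.5848
Step 2: L = λ/(μ-λ) = 10.0/7.10 = 1.4085
Step 3: Lq = λ²/(μ(μ-λ)) = 100.00/(17.1×7.10) = 0.8237
Step 4: W = 1/(μ-λ) = 1/7.10 = 0.14085
Step 5: Wq = λ/(μ(μ-λ)) = 10.0/(17.1×7.10) = 0.08237
Step 6: P(0) = 1-ρ = 0.4152
Verify: L = λW = 10.0×0.14085 = 1.4085 ✔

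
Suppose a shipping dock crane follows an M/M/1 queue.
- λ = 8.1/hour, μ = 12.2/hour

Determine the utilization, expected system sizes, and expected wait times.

Step 1: ρ = λ/μ = 8.1/12.2 = 0.6639
Step 2: L = λ/(μ-λ) = 8.1/4.10 = 1.9756
Step 3: Lq = λ²/(μ(μ-λ)) = 65.61/(12.2×4.10) = 1.3117
Step 4: W = 1/(μ-λ) = 1/4.10 = 0.2439
Step 5: Wq = λ/(μ(μ-λ)) = 8.1/(12.2×4.10) = 0.1619
Step 6: P(0) = 1-ρ = 0.3361
Verify: L = λW = 8.1×0.2439 = 1.9756 ✔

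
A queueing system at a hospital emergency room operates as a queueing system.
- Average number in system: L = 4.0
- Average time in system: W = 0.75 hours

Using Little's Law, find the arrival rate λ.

Little's Law: L = λW, so λ = L/W
λ = 4.0/0.75 = 5.3333 patients/hour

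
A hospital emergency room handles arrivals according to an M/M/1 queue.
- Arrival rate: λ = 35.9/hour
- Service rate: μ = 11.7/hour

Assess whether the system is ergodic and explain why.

Stability requires ρ = λ/(cμ) < 1
ρ = 35.9/(1 × 11.7) = 35.9/11.70 = 3.0684
Since 3.0684 ≥ 1, the system is UNSTABLE.
Queue grows without bound. Need μ > λ = 35.9.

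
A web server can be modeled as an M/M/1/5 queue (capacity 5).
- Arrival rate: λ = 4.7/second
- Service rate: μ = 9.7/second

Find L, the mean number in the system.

ρ = λ/μ = 4.7/9.7 = 0.48454
P₀ = (1-ρ)/(1-ρ^(K+1)) = (1-0.48454)/(1-0.48454^6) = 0.5155/0.9871 = 0.5222
P_K = P₀×ρ^K = 0.5222 × 0.48454^5 = 0.5222 × 0.02671 = 0.01395
L = ρ[1 - (K+1)ρ^K + Kρ^(K+1)] / [(1-ρ)(1-ρ^(K+1))]
L = 0.48454 × (1 - 6×0.02671 + 5×0.01294) / ((1 - 0.48454) × (1 - 0.01294)) = 0.8613 requests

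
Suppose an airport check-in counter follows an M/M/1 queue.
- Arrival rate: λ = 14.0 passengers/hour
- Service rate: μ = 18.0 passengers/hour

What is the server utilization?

Server utilization: ρ = λ/μ
ρ = 14.0/18.0 = 0.7778
The server is busy 77.78% of the time.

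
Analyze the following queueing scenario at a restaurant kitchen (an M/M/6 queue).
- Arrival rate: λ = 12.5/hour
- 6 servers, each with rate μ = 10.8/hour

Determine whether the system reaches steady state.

Stability requires ρ = λ/(cμ) < 1
ρ = 12.5/(6 × 10.8) = 12.5/64.80 = 0.1929
Since 0.1929 < 1, the system is STABLE.
The servers are busy 19.29% of the time.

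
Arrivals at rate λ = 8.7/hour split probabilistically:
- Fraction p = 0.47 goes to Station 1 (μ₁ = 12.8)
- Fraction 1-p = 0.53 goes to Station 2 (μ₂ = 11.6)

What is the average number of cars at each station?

Effective rates: λ₁ = 8.7×0.47 = 4.089, λ₂ = 8.7×0.53 = 4.611
Station 1: ρ₁ = 4.089/12.8 = 0.31945, L₁ = ρ₁/(1-ρ₁) = 0.31945/(1-0.31945) = 0.4694
Station 2: ρ₂ = 4.611/11.6 = 0.3975, L₂ = ρ₂/(1-ρ₂) = 0.3975/(1-0.3975) = 0.6598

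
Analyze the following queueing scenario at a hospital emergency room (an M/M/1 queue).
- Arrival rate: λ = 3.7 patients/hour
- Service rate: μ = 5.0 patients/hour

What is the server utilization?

Server utilization: ρ = λ/μ
ρ = 3.7/5.0 = 0.7400
The server is busy 74.00% of the time.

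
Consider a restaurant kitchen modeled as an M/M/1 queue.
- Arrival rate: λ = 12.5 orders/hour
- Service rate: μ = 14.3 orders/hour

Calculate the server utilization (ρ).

Server utilization: ρ = λ/μ
ρ = 12.5/14.3 = 0.8741
The server is busy 87.41% of the time.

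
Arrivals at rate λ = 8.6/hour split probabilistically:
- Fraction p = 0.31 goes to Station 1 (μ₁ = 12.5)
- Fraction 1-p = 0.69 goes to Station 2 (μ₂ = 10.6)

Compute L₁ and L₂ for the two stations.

Effective rates: λ₁ = 8.6×0.31 = 2.666, λ₂ = 8.6×0.69 = 5.934
Station 1: ρ₁ = 2.666/12.5 = 0.2133, L₁ = ρ₁/(1-ρ₁) = 0.2133/(1-0.2133) = 0.2711
Station 2: ρ₂ = 5.934/10.6 = 0.559811, L₂ = ρ₂/(1-ρ₂) = 0.559811/(1-0.559811) = 1.2718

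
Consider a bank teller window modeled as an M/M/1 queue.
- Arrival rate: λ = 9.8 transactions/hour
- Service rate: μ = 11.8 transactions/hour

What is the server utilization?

Server utilization: ρ = λ/μ
ρ = 9.8/11.8 = 0.8305
The server is busy 83.05% of the time.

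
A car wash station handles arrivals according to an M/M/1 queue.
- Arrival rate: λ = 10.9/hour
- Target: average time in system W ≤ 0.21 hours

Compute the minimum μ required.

For M/M/1: W = 1/(μ-λ)
Need W ≤ 0.21, so 1/(μ-λ) ≤ 0.21
μ - λ ≥ 1/0.21 = 4.7619
μ ≥ 10.9 + 4.7619 = 15.6619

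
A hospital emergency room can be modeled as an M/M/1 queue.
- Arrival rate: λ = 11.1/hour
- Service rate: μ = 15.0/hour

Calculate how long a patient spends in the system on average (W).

First, compute utilization: ρ = λ/μ = 11.1/15.0 = 0.7400
For M/M/1: W = 1/(μ-λ)
W = 1/(15.0-11.1) = 1/3.90
W = 0.2564 hours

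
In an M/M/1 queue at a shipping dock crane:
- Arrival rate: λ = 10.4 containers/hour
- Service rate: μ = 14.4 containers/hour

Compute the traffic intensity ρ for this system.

Server utilization: ρ = λ/μ
ρ = 10.4/14.4 = 0.7222
The server is busy 72.22% of the time.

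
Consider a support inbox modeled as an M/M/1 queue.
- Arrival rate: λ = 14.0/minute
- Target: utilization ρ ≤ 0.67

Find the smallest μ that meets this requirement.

ρ = λ/μ, so μ = λ/ρ
μ ≥ 14.0/0.67 = 20.8955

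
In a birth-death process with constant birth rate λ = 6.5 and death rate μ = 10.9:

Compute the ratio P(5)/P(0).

For constant rates: P(n)/P(0) = (λ/μ)^n
P(5)/P(0) = (6.5/10.9)^5 = 0.59633^5 = 0.07541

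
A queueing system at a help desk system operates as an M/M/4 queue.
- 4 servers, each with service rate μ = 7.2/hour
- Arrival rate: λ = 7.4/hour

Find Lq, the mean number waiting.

Traffic intensity: ρ = λ/(cμ) = 7.4/(4×7.2) = 0.2569
Since ρ = 0.2569 < 1, system is stable.
Offered load a = λ/μ = cρ = 7.4/7.2 = 1.0278
P₀ = [ Σₙ₌₀^3 aⁿ/n! + a^4/(4!(1-ρ)) ]⁻¹
Σ = a^0/0! + a^1/1! + a^2/2! + a^3/3! = 1.0000 + 1.0278 + 0.5282 + 0.1809 = 2.7369
a^4/(4!(1-ρ)) = 1.1158/(24 × 0.74306) = 0.06257
P₀ = 1/(2.7369 + 0.06257) = 0.3572
Lq = P₀·a^4·ρ / (4!(1-ρ)²) = 0.357212 × 1.11583 × 0.256944 / (24 × 0.552132) = 0.007729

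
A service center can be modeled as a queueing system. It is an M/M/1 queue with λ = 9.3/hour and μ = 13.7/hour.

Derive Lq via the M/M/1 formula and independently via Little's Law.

Method 1 (direct): Lq = λ²/(μ(μ-λ)) = 86.49/(13.7 × 4.40) = 1.4348

Method 2 (Little's Law):
W = 1/(μ-λ) = 1/4.40 = 0.22727
Wq = W - 1/μ = 0.22727 - 0.072993 = 0.15428
Lq = λWq = 9.3 × 0.15428 = 1.4348 ✔ (matches Method 1)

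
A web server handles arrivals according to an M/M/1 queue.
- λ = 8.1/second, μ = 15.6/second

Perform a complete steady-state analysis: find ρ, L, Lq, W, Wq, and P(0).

Step 1: ρ = λ/μ = 8.1/15.6 = 0.5192
Step 2: L = λ/(μ-λ) = 8.1/7.50 = 1.0800
Step 3: Lq = λ²/(μ(μ-λ)) = 65.61/(15.6×7.50) = 0.5608
Step 4: W = 1/(μ-λ) = 1/7.50 = 0.13333
Step 5: Wq = λ/(μ(μ-λ)) = 8.1/(15.6×7.50) = 0.06923
Step 6: P(0) = 1-ρ = 0.4808
Verify: L = λW = 8.1×0.13333 = 1.0800 ✔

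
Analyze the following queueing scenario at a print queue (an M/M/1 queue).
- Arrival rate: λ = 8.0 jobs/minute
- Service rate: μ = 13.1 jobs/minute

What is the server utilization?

Server utilization: ρ = λ/μ
ρ = 8.0/13.1 = 0.6107
The server is busy 61.07% of the time.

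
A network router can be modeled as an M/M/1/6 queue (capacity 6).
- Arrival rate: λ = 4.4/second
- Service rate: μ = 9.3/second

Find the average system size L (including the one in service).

ρ = λ/μ = 4.4/9.3 = 0.47312
P₀ = (1-ρ)/(1-ρ^(K+1)) = (1-0.47312)/(1-0.47312^7) = 0.5269/0.9947 = 0.5297
P_K = P₀×ρ^K = 0.52969 × 0.47312^6 = 0.52969 × 0.011216 = 0.005941
L = ρ[1 - (K+1)ρ^K + Kρ^(K+1)] / [(1-ρ)(1-ρ^(K+1))]
L = 0.47312 × (1 - 7×0.01122 + 6×0.005306) / ((1 - 0.47312) × (1 - 0.005306)) = 0.8606 packets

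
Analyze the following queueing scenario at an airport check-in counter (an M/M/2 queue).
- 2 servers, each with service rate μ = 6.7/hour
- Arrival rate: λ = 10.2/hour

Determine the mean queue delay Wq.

Traffic intensity: ρ = λ/(cμ) = 10.2/(2×6.7) = 0.7612
Since ρ = 0.7612 < 1, system is stable.
Offered load a = λ/μ = cρ = 10.2/6.7 = 1.5224
P₀ = [ Σₙ₌₀^1 aⁿ/n! + a^2/(2!(1-ρ)) ]⁻¹
Σ = a^0/0! + a^1/1! = 1.0000 + 1.5224 = 2.5224
a^2/(2!(1-ρ)) = 2.3177/(2 × 0.23881) = 4.8526
P₀ = 1/(2.5224 + 4.8526) = 0.1356
Lq = P₀·a^2·ρ / (2!(1-ρ)²) = 0.13559 × 2.3177 × 0.76119 / (2 × 0.057028) = 2.0973
Wq = Lq/λ = 2.0973/10.2 = 0.2056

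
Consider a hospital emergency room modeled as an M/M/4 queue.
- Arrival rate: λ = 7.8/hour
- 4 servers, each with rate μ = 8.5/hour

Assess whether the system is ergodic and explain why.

Stability requires ρ = λ/(cμ) < 1
ρ = 7.8/(4 × 8.5) = 7.8/34.00 = 0.2294
Since 0.2294 < 1, the system is STABLE.
The servers are busy 22.94% of the time.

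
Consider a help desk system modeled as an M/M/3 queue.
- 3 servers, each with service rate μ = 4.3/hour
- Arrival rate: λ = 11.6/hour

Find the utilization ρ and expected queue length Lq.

Traffic intensity: ρ = λ/(cμ) = 11.6/(3×4.3) = 0.8992
Since ρ = 0.8992 < 1, system is stable.
Offered load a = λ/μ = cρ = 11.6/4.3 = 2.6977
P₀ = [ Σₙ₌₀^2 aⁿ/n! + a^3/(3!(1-ρ)) ]⁻¹
Σ = a^0/0! + a^1/1! + a^2/2! = 1.0000 + 2.6977 + 3.6387 = 7.3364
a^3/(3!(1-ρ)) = 19.63218/(6 × 0.1007752) = 32.4686
P₀ = 1/(7.3364 + 32.4686) = 0.02512
Lq = P₀·a^3·ρ / (3!(1-ρ)²) = 0.0251225 × 19.6322 × 0.899225 / (6 × 0.0101556) = 7.2785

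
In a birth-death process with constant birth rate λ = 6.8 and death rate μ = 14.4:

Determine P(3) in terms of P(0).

For constant rates: P(n)/P(0) = (λ/μ)^n
P(3)/P(0) = (6.8/14.4)^3 = 0.4722^3 = 0.1053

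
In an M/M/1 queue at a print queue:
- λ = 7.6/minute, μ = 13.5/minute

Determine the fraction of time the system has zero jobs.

ρ = λ/μ = 7.6/13.5 = 0.5630
P(0) = 1 - ρ = 1 - 0.5630 = 0.4370
The server is idle 43.70% of the time.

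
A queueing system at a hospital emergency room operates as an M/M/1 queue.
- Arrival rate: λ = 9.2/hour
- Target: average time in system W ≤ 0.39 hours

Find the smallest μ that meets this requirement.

For M/M/1: W = 1/(μ-λ)
Need W ≤ 0.39, so 1/(μ-λ) ≤ 0.39
μ - λ ≥ 1/0.39 = 2.5641
μ ≥ 9.2 + 2.5641 = 11.7641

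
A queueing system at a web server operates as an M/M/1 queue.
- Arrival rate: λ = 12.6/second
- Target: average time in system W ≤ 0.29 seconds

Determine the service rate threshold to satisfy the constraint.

For M/M/1: W = 1/(μ-λ)
Need W ≤ 0.29, so 1/(μ-λ) ≤ 0.29
μ - λ ≥ 1/0.29 = 3.4483
μ ≥ 12.6 + 3.4483 = 16.0483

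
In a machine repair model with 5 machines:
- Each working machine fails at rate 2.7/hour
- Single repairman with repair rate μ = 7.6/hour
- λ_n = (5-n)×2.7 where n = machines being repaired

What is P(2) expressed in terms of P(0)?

P(2)/P(0) = ∏_{i=0}^{2-1} λ_i/μ_{i+1}
= (5-0)×2.7/7.6 × (5-1)×2.7/7.6
= 2.5242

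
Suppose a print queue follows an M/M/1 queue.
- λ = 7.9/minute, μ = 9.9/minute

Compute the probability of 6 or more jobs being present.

ρ = λ/μ = 7.9/9.9 = 0.7980
P(N ≥ n) = ρⁿ
P(N ≥ 6) = 0.7980^6
P(N ≥ 6) = 0.2582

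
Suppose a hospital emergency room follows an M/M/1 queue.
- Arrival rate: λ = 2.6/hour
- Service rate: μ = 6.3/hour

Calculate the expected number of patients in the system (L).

ρ = λ/μ = 2.6/6.3 = 0.4127
For M/M/1: L = λ/(μ-λ)
L = 2.6/(6.3-2.6) = 2.6/3.70
L = 0.7027 patients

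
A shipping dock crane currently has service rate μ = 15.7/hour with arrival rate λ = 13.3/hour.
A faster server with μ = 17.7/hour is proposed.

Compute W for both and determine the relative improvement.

System 1: ρ₁ = 13.3/15.7 = 0.8471, W₁ = 1/(15.7-13.3) = 0.4167
System 2: ρ₂ = 13.3/17.7 = 0.7514, W₂ = 1/(17.7-13.3) = 0.2273
Improvement: (W₁-W₂)/W₁ = (0.4167-0.2273)/0.4167 = 45.45%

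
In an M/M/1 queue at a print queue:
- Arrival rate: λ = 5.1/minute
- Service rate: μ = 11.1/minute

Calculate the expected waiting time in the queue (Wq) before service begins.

First, compute utilization: ρ = λ/μ = 5.1/11.1 = 0.4595
For M/M/1: Wq = λ/(μ(μ-λ))
Wq = 5.1/(11.1 × (11.1-5.1))
Wq = 5.1/(11.1 × 6.00)
Wq = 0.07658 minutes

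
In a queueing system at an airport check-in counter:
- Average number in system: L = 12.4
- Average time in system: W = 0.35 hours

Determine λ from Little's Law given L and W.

Little's Law: L = λW, so λ = L/W
λ = 12.4/0.35 = 35.4286 passengers/hour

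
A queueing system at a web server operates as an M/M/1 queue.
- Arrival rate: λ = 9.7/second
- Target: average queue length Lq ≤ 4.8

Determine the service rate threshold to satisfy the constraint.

For M/M/1: Lq = λ²/(μ(μ-λ))
Need Lq ≤ 4.8, i.e. μ(μ-λ) ≥ λ²/4.8
μ² - 9.7μ - 94.09/4.8 ≥ 0  →  μ² - 9.7μ - 19.60208 ≥ 0
Quadratic formula (positive root): μ = [λ + √(λ² + 4×19.60208)]/2
Discriminant: 94.09 + 4×19.60208 = 172.4983, √172.4983 = 13.1339
μ ≥ (9.7 + 13.1339)/2 = 11.4169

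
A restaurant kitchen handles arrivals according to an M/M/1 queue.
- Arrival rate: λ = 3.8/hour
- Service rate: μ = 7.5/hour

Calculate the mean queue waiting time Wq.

First, compute utilization: ρ = λ/μ = 3.8/7.5 = 0.5067
For M/M/1: Wq = λ/(μ(μ-λ))
Wq = 3.8/(7.5 × (7.5-3.8))
Wq = 3.8/(7.5 × 3.70)
Wq = 0.1369 hours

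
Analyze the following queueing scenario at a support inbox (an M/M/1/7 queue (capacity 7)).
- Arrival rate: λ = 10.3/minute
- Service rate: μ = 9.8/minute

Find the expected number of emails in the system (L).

ρ = λ/μ = 10.3/9.8 = 1.05102
P₀ = (1-ρ)/(1-ρ^(K+1)) = (1-1.05102)/(1-1.05102^8) = -0.05102/-0.4890 = 0.1043
P_K = P₀×ρ^K = 0.1043 × 1.05102^7 = 0.1043 × 1.4167 = 0.1478
L = ρ[1 - (K+1)ρ^K + Kρ^(K+1)] / [(1-ρ)(1-ρ^(K+1))]
L = 1.05102 × (1 - 8×1.41669664 + 7×1.48897650) / ((1 - 1.05102) × (1 - 1.48897650)) = 3.7605 emails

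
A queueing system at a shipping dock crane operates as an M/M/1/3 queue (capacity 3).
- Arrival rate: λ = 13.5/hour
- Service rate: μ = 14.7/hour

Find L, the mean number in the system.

ρ = λ/μ = 13.5/14.7 = 0.9184
P₀ = (1-ρ)/(1-ρ^(K+1)) = (1-0.9184)/(1-0.9184^4) = 0.081600/0.28858 = 0.2828
P_K = P₀×ρ^K = 0.28277 × 0.9184^3 = 0.28277 × 0.77463 = 0.2190
L = ρ[1 - (K+1)ρ^K + Kρ^(K+1)] / [(1-ρ)(1-ρ^(K+1))]
L = 0.9184 × (1 - 4×0.774632 + 3×0.711422) / ((1 - 0.9184) × (1 - 0.711422)) = 1.3938 containers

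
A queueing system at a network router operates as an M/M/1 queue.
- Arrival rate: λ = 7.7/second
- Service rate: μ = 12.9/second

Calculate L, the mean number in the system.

ρ = λ/μ = 7.7/12.9 = 0.5969
For M/M/1: L = λ/(μ-λ)
L = 7.7/(12.9-7.7) = 7.7/5.20
L = 1.4808 packets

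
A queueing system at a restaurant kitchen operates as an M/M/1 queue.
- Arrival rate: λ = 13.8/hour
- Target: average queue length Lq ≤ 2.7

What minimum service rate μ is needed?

For M/M/1: Lq = λ²/(μ(μ-λ))
Need Lq ≤ 2.7, i.e. μ(μ-λ) ≥ λ²/2.7
μ² - 13.8μ - 190.44/2.7 ≥ 0  →  μ² - 13.8μ - 70.53333 ≥ 0
Quadratic formula (positive root): μ = [λ + √(λ² + 4×70.53333)]/2
Discriminant: 190.44 + 4×70.53333 = 472.5733, √472.5733 = 21.7388
μ ≥ (13.8 + 21.7388)/2 = 17.7694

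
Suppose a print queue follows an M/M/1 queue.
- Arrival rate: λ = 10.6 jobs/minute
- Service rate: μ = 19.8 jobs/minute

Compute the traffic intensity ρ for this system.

Server utilization: ρ = λ/μ
ρ = 10.6/19.8 = 0.5354
The server is busy 53.54% of the time.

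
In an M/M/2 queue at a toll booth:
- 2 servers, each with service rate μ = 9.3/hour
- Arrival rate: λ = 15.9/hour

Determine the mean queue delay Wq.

Traffic intensity: ρ = λ/(cμ) = 15.9/(2×9.3) = 0.8548
Since ρ = 0.8548 < 1, system is stable.
Offered load a = λ/μ = cρ = 15.9/9.3 = 1.7097
P₀ = [ Σₙ₌₀^1 aⁿ/n! + a^2/(2!(1-ρ)) ]⁻¹
Σ = a^0/0! + a^1/1! = 1.0000 + 1.7097 = 2.7097
a^2/(2!(1-ρ)) = 2.92300/(2 × 0.145161) = 10.0681
P₀ = 1/(2.7097 + 10.0681) = 0.07826
Lq = P₀·a^2·ρ / (2!(1-ρ)²) = 0.078261 × 2.9230 × 0.85484 / (2 × 0.021072) = 4.6401
Wq = Lq/λ = 4.6401/15.9 = 0.2918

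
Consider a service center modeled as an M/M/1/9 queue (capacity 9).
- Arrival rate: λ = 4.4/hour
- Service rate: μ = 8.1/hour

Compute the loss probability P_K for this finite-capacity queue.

ρ = λ/μ = 4.4/8.1 = 0.54321
P₀ = (1-ρ)/(1-ρ^(K+1)) = (1-0.54321)/(1-0.54321^10) = 0.4568/0.9978 = 0.4578
P_K = P₀×ρ^K = 0.4578 × 0.54321^9 = 0.4578 × 0.004118 = 0.001885
Blocking probability = 0.19%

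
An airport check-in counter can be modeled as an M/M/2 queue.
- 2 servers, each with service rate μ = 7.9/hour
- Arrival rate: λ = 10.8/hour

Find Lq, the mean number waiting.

Traffic intensity: ρ = λ/(cμ) = 10.8/(2×7.9) = 0.6835
Since ρ = 0.6835 < 1, system is stable.
Offered load a = λ/μ = cρ = 10.8/7.9 = 1.3671
P₀ = [ Σₙ₌₀^1 aⁿ/n! + a^2/(2!(1-ρ)) ]⁻¹
Σ = a^0/0! + a^1/1! = 1.0000 + 1.3671 = 2.3671
a^2/(2!(1-ρ)) = 1.86893/(2 × 0.316456) = 2.9529
P₀ = 1/(2.3671 + 2.9529) = 0.1880
Lq = P₀·a^2·ρ / (2!(1-ρ)²) = 0.18797 × 1.8689 × 0.68354 / (2 × 0.10014) = 1.1989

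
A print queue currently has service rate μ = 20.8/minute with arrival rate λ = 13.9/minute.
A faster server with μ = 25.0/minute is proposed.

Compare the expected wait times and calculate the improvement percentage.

System 1: ρ₁ = 13.9/20.8 = 0.6683, W₁ = 1/(20.8-13.9) = 0.14493
System 2: ρ₂ = 13.9/25.0 = 0.5560, W₂ = 1/(25.0-13.9) = 0.090090
Improvement: (W₁-W₂)/W₁ = (0.14493-0.090090)/0.14493 = 37.84%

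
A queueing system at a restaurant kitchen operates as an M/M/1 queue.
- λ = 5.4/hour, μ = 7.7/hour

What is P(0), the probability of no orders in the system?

ρ = λ/μ = 5.4/7.7 = 0.7013
P(0) = 1 - ρ = 1 - 0.7013 = 0.2987
The server is idle 29.87% of the time.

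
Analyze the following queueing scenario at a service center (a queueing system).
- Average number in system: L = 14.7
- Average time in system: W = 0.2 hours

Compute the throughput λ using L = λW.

Little's Law: L = λW, so λ = L/W
λ = 14.7/0.2 = 73.5000 customers/hour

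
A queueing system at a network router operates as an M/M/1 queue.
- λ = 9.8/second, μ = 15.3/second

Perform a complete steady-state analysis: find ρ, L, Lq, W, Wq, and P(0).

Step 1: ρ = λ/μ = 9.8/15.3 = 0.6405
Step 2: L = λ/(μ-λ) = 9.8/5.50 = 1.7818
Step 3: Lq = λ²/(μ(μ-λ)) = 96.04/(15.3×5.50) = 1.1413
Step 4: W = 1/(μ-λ) = 1/5.50 = 0.18182
Step 5: Wq = λ/(μ(μ-λ)) = 9.8/(15.3×5.50) = 0.1165
Step 6: P(0) = 1-ρ = 0.3595
Verify: L = λW = 9.8×0.18182 = 1.7818 ✔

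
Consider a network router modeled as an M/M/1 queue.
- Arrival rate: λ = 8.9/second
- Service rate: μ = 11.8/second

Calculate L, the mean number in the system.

ρ = λ/μ = 8.9/11.8 = 0.7542
For M/M/1: L = λ/(μ-λ)
L = 8.9/(11.8-8.9) = 8.9/2.90
L = 3.0690 packets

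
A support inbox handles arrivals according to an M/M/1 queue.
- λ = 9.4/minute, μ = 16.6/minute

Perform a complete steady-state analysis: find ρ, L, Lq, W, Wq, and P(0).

Step 1: ρ = λ/μ = 9.4/16.6 = 0.5663
Step 2: L = λ/(μ-λ) = 9.4/7.20 = 1.3056
Step 3: Lq = λ²/(μ(μ-λ)) = 88.36/(16.6×7.20) = 0.7393
Step 4: W = 1/(μ-λ) = 1/7.20 = 0.13889
Step 5: Wq = λ/(μ(μ-λ)) = 9.4/(16.6×7.20) = 0.07865
Step 6: P(0) = 1-ρ = 0.4337
Verify: L = λW = 9.4×0.13889 = 1.3056 ✔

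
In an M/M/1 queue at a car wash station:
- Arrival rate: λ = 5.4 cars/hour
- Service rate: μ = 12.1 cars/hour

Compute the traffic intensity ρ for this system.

Server utilization: ρ = λ/μ
ρ = 5.4/12.1 = 0.4463
The server is busy 44.63% of the time.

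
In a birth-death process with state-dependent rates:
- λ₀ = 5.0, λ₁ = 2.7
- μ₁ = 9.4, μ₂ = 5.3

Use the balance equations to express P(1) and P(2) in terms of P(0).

Balance equations:
State 0: λ₀P₀ = μ₁P₁ → P₁ = (λ₀/μ₁)P₀ = (5.0/9.4)P₀ = 0.5319P₀
State 1: P₂ = (λ₀λ₁)/(μ₁μ₂)P₀ = (5.0×2.7)/(9.4×5.3)P₀ = 0.2710P₀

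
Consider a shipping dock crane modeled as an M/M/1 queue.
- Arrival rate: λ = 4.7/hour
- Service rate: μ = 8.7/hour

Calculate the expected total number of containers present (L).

ρ = λ/μ = 4.7/8.7 = 0.5402
For M/M/1: L = λ/(μ-λ)
L = 4.7/(8.7-4.7) = 4.7/4.00
L = 1.1750 containers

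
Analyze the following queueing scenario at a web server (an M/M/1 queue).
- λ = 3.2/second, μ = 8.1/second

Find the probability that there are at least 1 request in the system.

ρ = λ/μ = 3.2/8.1 = 0.3951
P(N ≥ n) = ρⁿ
P(N ≥ 1) = 0.3951^1
P(N ≥ 1) = 0.3951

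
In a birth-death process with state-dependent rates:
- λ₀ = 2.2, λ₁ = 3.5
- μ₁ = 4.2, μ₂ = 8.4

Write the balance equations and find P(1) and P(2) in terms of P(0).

Balance equations:
State 0: λ₀P₀ = μ₁P₁ → P₁ = (λ₀/μ₁)P₀ = (2.2/4.2)P₀ = 0.5238P₀
State 1: P₂ = (λ₀λ₁)/(μ₁μ₂)P₀ = (2.2×3.5)/(4.2×8.4)P₀ = 0.2183P₀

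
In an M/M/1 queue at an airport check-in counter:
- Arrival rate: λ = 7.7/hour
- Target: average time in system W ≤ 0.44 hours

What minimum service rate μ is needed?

For M/M/1: W = 1/(μ-λ)
Need W ≤ 0.44, so 1/(μ-λ) ≤ 0.44
μ - λ ≥ 1/0.44 = 2.2727
μ ≥ 7.7 + 2.2727 = 9.9727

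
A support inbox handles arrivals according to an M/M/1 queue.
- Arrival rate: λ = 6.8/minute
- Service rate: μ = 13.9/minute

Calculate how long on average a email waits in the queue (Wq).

First, compute utilization: ρ = λ/μ = 6.8/13.9 = 0.4892
For M/M/1: Wq = λ/(μ(μ-λ))
Wq = 6.8/(13.9 × (13.9-6.8))
Wq = 6.8/(13.9 × 7.10)
Wq = 0.06890 minutes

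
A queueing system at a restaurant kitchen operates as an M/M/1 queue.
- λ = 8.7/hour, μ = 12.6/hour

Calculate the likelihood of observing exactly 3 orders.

ρ = λ/μ = 8.7/12.6 = 0.6905
P(n) = (1-ρ)ρⁿ
P(3) = (1-0.6905) × 0.6905^3
P(3) = 0.3095 × 0.3292
P(3) = 0.1019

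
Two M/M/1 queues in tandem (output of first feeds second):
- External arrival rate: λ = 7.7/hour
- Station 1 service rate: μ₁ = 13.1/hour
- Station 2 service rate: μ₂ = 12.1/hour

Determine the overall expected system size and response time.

By Jackson's theorem, each station behaves as independent M/M/1.
Station 1: ρ₁ = 7.7/13.1 = 0.5878, L₁ = ρ₁/(1-ρ₁) = λ/(μ₁-λ) = 7.7/5.40 = 1.4259
Station 2: ρ₂ = 7.7/12.1 = 0.6364, L₂ = ρ₂/(1-ρ₂) = λ/(μ₂-λ) = 7.7/4.40 = 1.7500
Total: L = L₁ + L₂ = 1.4259 + 1.7500 = 3.1759
W = L/λ = 3.1759/7.7 = 0.4125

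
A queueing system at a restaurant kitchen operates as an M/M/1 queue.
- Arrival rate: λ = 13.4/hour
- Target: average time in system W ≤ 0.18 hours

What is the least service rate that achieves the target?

For M/M/1: W = 1/(μ-λ)
Need W ≤ 0.18, so 1/(μ-λ) ≤ 0.18
μ - λ ≥ 1/0.18 = 5.5556
μ ≥ 13.4 + 5.5556 = 18.9556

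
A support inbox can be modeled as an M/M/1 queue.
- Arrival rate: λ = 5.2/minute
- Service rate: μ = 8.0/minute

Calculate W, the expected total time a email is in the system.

First, compute utilization: ρ = λ/μ = 5.2/8.0 = 0.6500
For M/M/1: W = 1/(μ-λ)
W = 1/(8.0-5.2) = 1/2.80
W = 0.3571 minutes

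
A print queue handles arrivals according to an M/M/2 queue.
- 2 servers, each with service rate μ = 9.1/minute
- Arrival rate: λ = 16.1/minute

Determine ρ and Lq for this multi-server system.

Traffic intensity: ρ = λ/(cμ) = 16.1/(2×9.1) = 0.8846
Since ρ = 0.8846 < 1, system is stable.
Offered load a = λ/μ = cρ = 16.1/9.1 = 1.7692
P₀ = [ Σₙ₌₀^1 aⁿ/n! + a^2/(2!(1-ρ)) ]⁻¹
Σ = a^0/0! + a^1/1! = 1.0000 + 1.7692 = 2.7692
a^2/(2!(1-ρ)) = 3.13018/(2 × 0.115385) = 13.5641
P₀ = 1/(2.7692 + 13.5641) = 0.06122
Lq = P₀·a^2·ρ / (2!(1-ρ)²) = 0.0612245 × 3.13018 × 0.884615 / (2 × 0.0133136) = 6.3668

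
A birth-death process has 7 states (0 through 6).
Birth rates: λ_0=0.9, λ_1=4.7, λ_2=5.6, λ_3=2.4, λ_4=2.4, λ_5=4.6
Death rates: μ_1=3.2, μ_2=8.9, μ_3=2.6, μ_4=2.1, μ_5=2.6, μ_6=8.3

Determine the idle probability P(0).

Ratios P(n)/P(0) = (λ₀···λₙ₋₁)/(μ₁···μₙ):
P(1)/P(0) = (0.9)/(3.2) = 0.28125
P(2)/P(0) = (0.9×4.7)/(3.2×8.9) = 0.14853
P(3)/P(0) = (0.9×4.7×5.6)/(3.2×8.9×2.6) = 0.31990
P(4)/P(0) = (0.9×4.7×5.6×2.4)/(3.2×8.9×2.6×2.1) = 0.36560
P(5)/P(0) = (0.9×4.7×5.6×2.4×2.4)/(3.2×8.9×2.6×2.1×2.6) = 0.33748
P(6)/P(0) = (0.9×4.7×5.6×2.4×2.4×4.6)/(3.2×8.9×2.6×2.1×2.6×8.3) = 0.18704

Normalization: ∑ P(n) = 1
P(0) × (1.0000 + 0.28125 + 0.14853 + 0.31990 + 0.36560 + 0.33748 + 0.18704) = 1
P(0) × 2.6398 = 1
P(0) = 1/2.6398 = 0.3788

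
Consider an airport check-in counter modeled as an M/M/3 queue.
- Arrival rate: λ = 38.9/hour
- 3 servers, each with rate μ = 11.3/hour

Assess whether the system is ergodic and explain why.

Stability requires ρ = λ/(cμ) < 1
ρ = 38.9/(3 × 11.3) = 38.9/33.90 = 1.1475
Since 1.1475 ≥ 1, the system is UNSTABLE.
Need c > λ/μ = 38.9/11.3 = 3.44.
Minimum servers needed: c = 4.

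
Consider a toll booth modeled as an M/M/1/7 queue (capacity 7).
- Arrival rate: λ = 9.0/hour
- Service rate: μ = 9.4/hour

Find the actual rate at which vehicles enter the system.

ρ = λ/μ = 9.0/9.4 = 0.95745
P₀ = (1-ρ)/(1-ρ^(K+1)) = (1-0.95745)/(1-0.95745^8) = 0.04255/0.2938 = 0.1448
P_K = P₀×ρ^K = 0.1448 × 0.95745^7 = 0.1448 × 0.7376 = 0.1068
λ_eff = λ(1-P_K) = 9.0 × (1 - 0.10682) = 9.0 × 0.89318 = 8.0386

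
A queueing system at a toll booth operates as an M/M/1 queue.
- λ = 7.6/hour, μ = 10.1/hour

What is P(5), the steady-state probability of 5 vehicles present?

ρ = λ/μ = 7.6/10.1 = 0.752475
P(n) = (1-ρ)ρⁿ
P(5) = (1-0.752475) × 0.752475^5
P(5) = 0.24752 × 0.24125
P(5) = 0.05971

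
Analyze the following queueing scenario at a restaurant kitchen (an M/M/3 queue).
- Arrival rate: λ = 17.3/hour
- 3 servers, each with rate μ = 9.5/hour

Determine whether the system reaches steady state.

Stability requires ρ = λ/(cμ) < 1
ρ = 17.3/(3 × 9.5) = 17.3/28.50 = 0.6070
Since 0.6070 < 1, the system is STABLE.
The servers are busy 60.70% of the time.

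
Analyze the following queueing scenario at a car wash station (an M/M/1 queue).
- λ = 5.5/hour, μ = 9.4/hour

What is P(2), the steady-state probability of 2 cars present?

ρ = λ/μ = 5.5/9.4 = 0.5851
P(n) = (1-ρ)ρⁿ
P(2) = (1-0.5851) × 0.5851^2
P(2) = 0.4149 × 0.3423
P(2) = 0.1420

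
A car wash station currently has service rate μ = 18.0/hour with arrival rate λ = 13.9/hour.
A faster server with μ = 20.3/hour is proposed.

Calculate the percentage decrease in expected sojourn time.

System 1: ρ₁ = 13.9/18.0 = 0.7722, W₁ = 1/(18.0-13.9) = 0.24390
System 2: ρ₂ = 13.9/20.3 = 0.6847, W₂ = 1/(20.3-13.9) = 0.15625
Improvement: (W₁-W₂)/W₁ = (0.24390-0.15625)/0.24390 = 35.94%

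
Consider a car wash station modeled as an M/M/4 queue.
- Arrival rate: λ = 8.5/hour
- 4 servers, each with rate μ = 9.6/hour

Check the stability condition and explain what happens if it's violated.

Stability requires ρ = λ/(cμ) < 1
ρ = 8.5/(4 × 9.6) = 8.5/38.40 = 0.2214
Since 0.2214 < 1, the system is STABLE.
The servers are busy 22.14% of the time.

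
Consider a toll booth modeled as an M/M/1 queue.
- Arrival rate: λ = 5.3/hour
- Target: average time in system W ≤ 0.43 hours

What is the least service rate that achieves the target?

For M/M/1: W = 1/(μ-λ)
Need W ≤ 0.43, so 1/(μ-λ) ≤ 0.43
μ - λ ≥ 1/0.43 = 2.3256
μ ≥ 5.3 + 2.3256 = 7.6256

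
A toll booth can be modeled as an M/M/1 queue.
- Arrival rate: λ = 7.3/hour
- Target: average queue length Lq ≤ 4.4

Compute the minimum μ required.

For M/M/1: Lq = λ²/(μ(μ-λ))
Need Lq ≤ 4.4, i.e. μ(μ-λ) ≥ λ²/4.4
μ² - 7.3μ - 53.29/4.4 ≥ 0  →  μ² - 7.3μ - 12.111364 ≥ 0
Quadratic formula (positive root): μ = [λ + √(λ² + 4×12.111364)]/2
Discriminant: 53.29 + 4×12.111364 = 101.7355, √101.7355 = 10.0864
μ ≥ (7.3 + 10.0864)/2 = 8.6932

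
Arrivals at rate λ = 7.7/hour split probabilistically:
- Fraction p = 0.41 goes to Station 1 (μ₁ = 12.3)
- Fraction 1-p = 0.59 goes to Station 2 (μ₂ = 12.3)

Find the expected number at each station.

Effective rates: λ₁ = 7.7×0.41 = 3.157, λ₂ = 7.7×0.59 = 4.543
Station 1: ρ₁ = 3.157/12.3 = 0.25667, L₁ = ρ₁/(1-ρ₁) = 0.25667/(1-0.25667) = 0.3453
Station 2: ρ₂ = 4.543/12.3 = 0.36935, L₂ = ρ₂/(1-ρ₂) = 0.36935/(1-0.36935) = 0.5857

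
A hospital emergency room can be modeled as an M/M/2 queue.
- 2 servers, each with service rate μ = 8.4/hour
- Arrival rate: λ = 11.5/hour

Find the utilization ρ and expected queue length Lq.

Traffic intensity: ρ = λ/(cμ) = 11.5/(2×8.4) = 0.6845
Since ρ = 0.6845 < 1, system is stable.
Offered load a = λ/μ = cρ = 11.5/8.4 = 1.3690
P₀ = [ Σₙ₌₀^1 aⁿ/n! + a^2/(2!(1-ρ)) ]⁻¹
Σ = a^0/0! + a^1/1! = 1.0000 + 1.3690 = 2.3690
a^2/(2!(1-ρ)) = 1.8743/(2 × 0.31548) = 2.9706
P₀ = 1/(2.3690 + 2.9706) = 0.1873
Lq = P₀·a^2·ρ / (2!(1-ρ)²) = 0.18728 × 1.8743 × 0.68452 / (2 × 0.099525) = 1.2071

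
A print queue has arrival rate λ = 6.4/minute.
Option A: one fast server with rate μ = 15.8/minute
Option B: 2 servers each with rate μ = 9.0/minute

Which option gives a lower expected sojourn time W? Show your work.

Option A: single server μ = 15.8 (M/M/1)
  ρ_A = 6.4/15.8 = 0.4051
  W_A = 1/(μ-λ) = 1/(15.8-6.4) = 1/9.40 = 0.1064

Option B: 2 servers μ = 9.0 (M/M/2)
  ρ_B = λ/(cμ) = 6.4/(2×9.0) = 0.3556
  Offered load a = λ/μ = cρ = 6.4/9.0 = 0.7111
  P₀ = [ Σₙ₌₀^1 aⁿ/n! + a^2/(2!(1-ρ)) ]⁻¹
  Σ = a^0/0! + a^1/1! = 1.0000 + 0.7111 = 1.7111
  a^2/(2!(1-ρ)) = 0.50568/(2 × 0.64444) = 0.3923
  P₀ = 1/(1.7111 + 0.3923) = 0.4754
  Lq = P₀·a^2·ρ / (2!(1-ρ)²) = 0.4754 × 0.5057 × 0.3556 / (2 × 0.4153) = 0.1029
  Wq_B = Lq/λ = 0.1029/6.4 = 0.01608
  W_B = Wq_B + 1/μ = 0.01608 + 0.1111 = 0.1272

Since W_A = 0.1064 < W_B = 0.1272, Option A (single fast server) has the shorter time in system.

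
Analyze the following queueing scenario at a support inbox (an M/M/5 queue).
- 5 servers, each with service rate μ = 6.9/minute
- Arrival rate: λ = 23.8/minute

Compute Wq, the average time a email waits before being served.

Traffic intensity: ρ = λ/(cμ) = 23.8/(5×6.9) = 0.6899
Since ρ = 0.6899 < 1, system is stable.
Offered load a = λ/μ = cρ = 23.8/6.9 = 3.4493
P₀ = [ Σₙ₌₀^4 aⁿ/n! + a^5/(5!(1-ρ)) ]⁻¹
Σ = a^0/0! + a^1/1! + a^2/2! + a^3/3! + a^4/4! = 1.0000 + 3.4493 + 5.9488 + 6.8396 + 5.8979 = 23.1356
a^5/(5!(1-ρ)) = 488.2467/(120 × 0.310145) = 13.1188
P₀ = 1/(23.1356 + 13.1188) = 0.02758
Lq = P₀·a^5·ρ / (5!(1-ρ)²) = 0.027583 × 488.2467 × 0.68986 / (120 × 0.096190) = 0.8049
Wq = Lq/λ = 0.8049/23.8 = 0.03382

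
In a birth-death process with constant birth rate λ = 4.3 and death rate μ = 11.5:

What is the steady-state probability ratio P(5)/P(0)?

For constant rates: P(n)/P(0) = (λ/μ)^n
P(5)/P(0) = (4.3/11.5)^5 = 0.37391^5 = 0.007309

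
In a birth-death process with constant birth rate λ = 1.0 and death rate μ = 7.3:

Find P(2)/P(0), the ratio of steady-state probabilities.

For constant rates: P(n)/P(0) = (λ/μ)^n
P(2)/P(0) = (1.0/7.3)^2 = 0.1370^2 = 0.01877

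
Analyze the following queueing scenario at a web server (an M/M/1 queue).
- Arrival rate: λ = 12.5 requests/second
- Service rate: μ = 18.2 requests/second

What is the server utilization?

Server utilization: ρ = λ/μ
ρ = 12.5/18.2 = 0.6868
The server is busy 68.68% of the time.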